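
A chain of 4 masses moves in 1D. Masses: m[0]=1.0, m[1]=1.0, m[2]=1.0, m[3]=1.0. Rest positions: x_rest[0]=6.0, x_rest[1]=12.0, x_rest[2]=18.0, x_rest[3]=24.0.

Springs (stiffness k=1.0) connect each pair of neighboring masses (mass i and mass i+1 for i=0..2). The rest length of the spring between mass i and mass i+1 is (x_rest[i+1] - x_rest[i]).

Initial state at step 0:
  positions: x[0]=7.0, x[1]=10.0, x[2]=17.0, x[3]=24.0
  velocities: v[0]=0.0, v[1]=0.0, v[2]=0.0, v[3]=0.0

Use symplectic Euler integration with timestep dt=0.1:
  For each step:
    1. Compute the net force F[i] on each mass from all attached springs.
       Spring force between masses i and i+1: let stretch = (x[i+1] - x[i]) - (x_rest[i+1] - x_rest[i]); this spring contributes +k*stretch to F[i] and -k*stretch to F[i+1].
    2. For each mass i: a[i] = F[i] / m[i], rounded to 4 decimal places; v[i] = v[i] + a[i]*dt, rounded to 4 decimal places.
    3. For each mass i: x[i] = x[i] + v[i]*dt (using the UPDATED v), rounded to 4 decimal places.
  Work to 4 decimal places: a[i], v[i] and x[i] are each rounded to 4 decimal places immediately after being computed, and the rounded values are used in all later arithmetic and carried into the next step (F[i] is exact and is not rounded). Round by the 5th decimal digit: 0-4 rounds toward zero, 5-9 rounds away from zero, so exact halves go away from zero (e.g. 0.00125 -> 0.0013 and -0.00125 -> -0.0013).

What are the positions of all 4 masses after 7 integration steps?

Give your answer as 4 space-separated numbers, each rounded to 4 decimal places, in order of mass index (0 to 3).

Step 0: x=[7.0000 10.0000 17.0000 24.0000] v=[0.0000 0.0000 0.0000 0.0000]
Step 1: x=[6.9700 10.0400 17.0000 23.9900] v=[-0.3000 0.4000 0.0000 -0.1000]
Step 2: x=[6.9107 10.1189 17.0003 23.9701] v=[-0.5930 0.7890 0.0030 -0.1990]
Step 3: x=[6.8235 10.2345 17.0015 23.9405] v=[-0.8722 1.1563 0.0118 -0.2960]
Step 4: x=[6.7104 10.3837 17.0044 23.9015] v=[-1.1311 1.4919 0.0290 -0.3899]
Step 5: x=[6.5740 10.5624 17.0101 23.8535] v=[-1.3638 1.7866 0.0566 -0.4796]
Step 6: x=[6.4175 10.7657 17.0197 23.7971] v=[-1.5650 2.0325 0.0962 -0.5639]
Step 7: x=[6.2445 10.9880 17.0346 23.7329] v=[-1.7302 2.2231 0.1485 -0.6416]

Answer: 6.2445 10.9880 17.0346 23.7329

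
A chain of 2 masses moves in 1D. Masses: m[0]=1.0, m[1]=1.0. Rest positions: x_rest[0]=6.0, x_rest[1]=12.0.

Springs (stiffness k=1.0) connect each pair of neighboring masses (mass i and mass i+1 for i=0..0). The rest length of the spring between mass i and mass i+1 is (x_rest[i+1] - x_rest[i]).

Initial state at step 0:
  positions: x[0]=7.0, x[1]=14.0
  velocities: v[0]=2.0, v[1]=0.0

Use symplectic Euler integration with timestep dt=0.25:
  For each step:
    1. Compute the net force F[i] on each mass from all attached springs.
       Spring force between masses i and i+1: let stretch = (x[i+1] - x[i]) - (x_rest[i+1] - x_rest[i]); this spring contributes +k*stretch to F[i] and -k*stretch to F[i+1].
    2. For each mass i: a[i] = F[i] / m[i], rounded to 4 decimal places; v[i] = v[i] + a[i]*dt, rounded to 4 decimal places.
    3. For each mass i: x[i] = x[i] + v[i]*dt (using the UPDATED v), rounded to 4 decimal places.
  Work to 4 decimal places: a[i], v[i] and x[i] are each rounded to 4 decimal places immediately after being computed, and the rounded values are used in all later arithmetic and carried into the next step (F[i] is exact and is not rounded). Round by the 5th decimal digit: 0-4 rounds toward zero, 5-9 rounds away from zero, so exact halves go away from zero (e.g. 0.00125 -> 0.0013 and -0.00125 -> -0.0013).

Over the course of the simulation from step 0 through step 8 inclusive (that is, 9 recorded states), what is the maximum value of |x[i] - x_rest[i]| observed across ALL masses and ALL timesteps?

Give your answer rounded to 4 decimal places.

Answer: 4.2157

Derivation:
Step 0: x=[7.0000 14.0000] v=[2.0000 0.0000]
Step 1: x=[7.5625 13.9375] v=[2.2500 -0.2500]
Step 2: x=[8.1485 13.8516] v=[2.3438 -0.3438]
Step 3: x=[8.7159 13.7842] v=[2.2696 -0.2696]
Step 4: x=[9.2251 13.7750] v=[2.0367 -0.0367]
Step 5: x=[9.6437 13.8565] v=[1.6742 0.3258]
Step 6: x=[9.9506 14.0497] v=[1.2274 0.7726]
Step 7: x=[10.1387 14.3617] v=[0.7522 1.2478]
Step 8: x=[10.2157 14.7847] v=[0.3080 1.6921]
Max displacement = 4.2157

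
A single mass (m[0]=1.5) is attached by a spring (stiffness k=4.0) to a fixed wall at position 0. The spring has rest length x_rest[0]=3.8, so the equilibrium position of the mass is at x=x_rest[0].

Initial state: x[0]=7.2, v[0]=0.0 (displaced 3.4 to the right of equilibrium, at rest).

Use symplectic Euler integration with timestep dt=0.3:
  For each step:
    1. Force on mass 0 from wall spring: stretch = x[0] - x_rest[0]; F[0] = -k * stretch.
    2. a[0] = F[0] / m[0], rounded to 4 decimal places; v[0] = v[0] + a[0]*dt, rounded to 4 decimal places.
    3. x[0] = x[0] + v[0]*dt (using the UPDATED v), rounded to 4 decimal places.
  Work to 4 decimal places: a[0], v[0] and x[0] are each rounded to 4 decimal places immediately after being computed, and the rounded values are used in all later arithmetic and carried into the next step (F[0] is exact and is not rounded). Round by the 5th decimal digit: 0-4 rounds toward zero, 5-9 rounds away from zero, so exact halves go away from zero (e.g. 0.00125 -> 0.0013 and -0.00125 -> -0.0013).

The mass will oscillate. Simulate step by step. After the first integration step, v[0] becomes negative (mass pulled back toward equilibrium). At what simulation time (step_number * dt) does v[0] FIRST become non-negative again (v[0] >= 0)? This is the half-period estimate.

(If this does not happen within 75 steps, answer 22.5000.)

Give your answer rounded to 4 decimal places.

Step 0: x=[7.2000] v=[0.0000]
Step 1: x=[6.3840] v=[-2.7200]
Step 2: x=[4.9478] v=[-4.7872]
Step 3: x=[3.2362] v=[-5.7054]
Step 4: x=[1.6599] v=[-5.2544]
Step 5: x=[0.5972] v=[-3.5423]
Step 6: x=[0.3032] v=[-0.9801]
Step 7: x=[0.8484] v=[1.8173]
First v>=0 after going negative at step 7, time=2.1000

Answer: 2.1000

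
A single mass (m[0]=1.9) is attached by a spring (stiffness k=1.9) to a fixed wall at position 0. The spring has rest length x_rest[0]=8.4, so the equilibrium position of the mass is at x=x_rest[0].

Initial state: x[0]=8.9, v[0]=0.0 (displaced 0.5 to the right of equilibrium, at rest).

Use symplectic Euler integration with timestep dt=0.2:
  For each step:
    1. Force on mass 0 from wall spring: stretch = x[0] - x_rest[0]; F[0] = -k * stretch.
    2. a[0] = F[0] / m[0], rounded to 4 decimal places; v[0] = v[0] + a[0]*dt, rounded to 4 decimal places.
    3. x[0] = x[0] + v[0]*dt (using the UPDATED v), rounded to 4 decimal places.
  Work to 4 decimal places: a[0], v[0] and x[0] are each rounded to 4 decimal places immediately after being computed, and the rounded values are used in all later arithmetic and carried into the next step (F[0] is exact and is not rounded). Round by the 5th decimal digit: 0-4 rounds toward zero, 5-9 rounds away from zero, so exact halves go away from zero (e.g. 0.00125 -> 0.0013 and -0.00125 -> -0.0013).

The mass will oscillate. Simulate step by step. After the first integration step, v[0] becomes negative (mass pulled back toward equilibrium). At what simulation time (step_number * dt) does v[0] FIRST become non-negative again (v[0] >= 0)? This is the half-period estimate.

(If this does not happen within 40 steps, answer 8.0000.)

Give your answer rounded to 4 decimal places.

Step 0: x=[8.9000] v=[0.0000]
Step 1: x=[8.8800] v=[-0.1000]
Step 2: x=[8.8408] v=[-0.1960]
Step 3: x=[8.7840] v=[-0.2842]
Step 4: x=[8.7118] v=[-0.3610]
Step 5: x=[8.6271] v=[-0.4234]
Step 6: x=[8.5333] v=[-0.4688]
Step 7: x=[8.4342] v=[-0.4955]
Step 8: x=[8.3337] v=[-0.5023]
Step 9: x=[8.2359] v=[-0.4890]
Step 10: x=[8.1447] v=[-0.4562]
Step 11: x=[8.0637] v=[-0.4051]
Step 12: x=[7.9961] v=[-0.3378]
Step 13: x=[7.9447] v=[-0.2570]
Step 14: x=[7.9115] v=[-0.1659]
Step 15: x=[7.8979] v=[-0.0682]
Step 16: x=[7.9043] v=[0.0322]
First v>=0 after going negative at step 16, time=3.2000

Answer: 3.2000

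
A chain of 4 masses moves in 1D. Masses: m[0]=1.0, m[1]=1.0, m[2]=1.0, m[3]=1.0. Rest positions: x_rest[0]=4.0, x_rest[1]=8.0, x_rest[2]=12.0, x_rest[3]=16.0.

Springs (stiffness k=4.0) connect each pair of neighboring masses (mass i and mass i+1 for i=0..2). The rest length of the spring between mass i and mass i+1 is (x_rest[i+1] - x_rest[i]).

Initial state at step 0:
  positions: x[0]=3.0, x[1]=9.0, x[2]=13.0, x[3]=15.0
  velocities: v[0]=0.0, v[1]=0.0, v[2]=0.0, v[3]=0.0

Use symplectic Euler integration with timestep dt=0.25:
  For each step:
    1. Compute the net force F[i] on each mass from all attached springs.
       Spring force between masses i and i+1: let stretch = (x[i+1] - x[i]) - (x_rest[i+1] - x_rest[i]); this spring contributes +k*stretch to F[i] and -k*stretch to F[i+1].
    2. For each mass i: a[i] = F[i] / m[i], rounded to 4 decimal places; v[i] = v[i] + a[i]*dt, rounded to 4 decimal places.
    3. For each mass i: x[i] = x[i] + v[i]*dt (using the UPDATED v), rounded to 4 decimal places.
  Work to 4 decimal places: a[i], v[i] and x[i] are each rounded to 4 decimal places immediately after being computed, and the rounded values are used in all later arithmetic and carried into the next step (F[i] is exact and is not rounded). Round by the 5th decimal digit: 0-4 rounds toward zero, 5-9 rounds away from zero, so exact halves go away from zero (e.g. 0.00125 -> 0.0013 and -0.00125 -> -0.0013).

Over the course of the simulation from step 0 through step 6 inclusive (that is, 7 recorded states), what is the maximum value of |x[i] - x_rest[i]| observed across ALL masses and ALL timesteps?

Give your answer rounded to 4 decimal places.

Step 0: x=[3.0000 9.0000 13.0000 15.0000] v=[0.0000 0.0000 0.0000 0.0000]
Step 1: x=[3.5000 8.5000 12.5000 15.5000] v=[2.0000 -2.0000 -2.0000 2.0000]
Step 2: x=[4.2500 7.7500 11.7500 16.2500] v=[3.0000 -3.0000 -3.0000 3.0000]
Step 3: x=[4.8750 7.1250 11.1250 16.8750] v=[2.5000 -2.5000 -2.5000 2.5000]
Step 4: x=[5.0625 6.9375 10.9375 17.0625] v=[0.7500 -0.7500 -0.7500 0.7500]
Step 5: x=[4.7188 7.2813 11.2813 16.7188] v=[-1.3750 1.3750 1.3750 -1.3750]
Step 6: x=[4.0157 7.9844 11.9844 16.0157] v=[-2.8125 2.8125 2.8125 -2.8125]
Max displacement = 1.0625

Answer: 1.0625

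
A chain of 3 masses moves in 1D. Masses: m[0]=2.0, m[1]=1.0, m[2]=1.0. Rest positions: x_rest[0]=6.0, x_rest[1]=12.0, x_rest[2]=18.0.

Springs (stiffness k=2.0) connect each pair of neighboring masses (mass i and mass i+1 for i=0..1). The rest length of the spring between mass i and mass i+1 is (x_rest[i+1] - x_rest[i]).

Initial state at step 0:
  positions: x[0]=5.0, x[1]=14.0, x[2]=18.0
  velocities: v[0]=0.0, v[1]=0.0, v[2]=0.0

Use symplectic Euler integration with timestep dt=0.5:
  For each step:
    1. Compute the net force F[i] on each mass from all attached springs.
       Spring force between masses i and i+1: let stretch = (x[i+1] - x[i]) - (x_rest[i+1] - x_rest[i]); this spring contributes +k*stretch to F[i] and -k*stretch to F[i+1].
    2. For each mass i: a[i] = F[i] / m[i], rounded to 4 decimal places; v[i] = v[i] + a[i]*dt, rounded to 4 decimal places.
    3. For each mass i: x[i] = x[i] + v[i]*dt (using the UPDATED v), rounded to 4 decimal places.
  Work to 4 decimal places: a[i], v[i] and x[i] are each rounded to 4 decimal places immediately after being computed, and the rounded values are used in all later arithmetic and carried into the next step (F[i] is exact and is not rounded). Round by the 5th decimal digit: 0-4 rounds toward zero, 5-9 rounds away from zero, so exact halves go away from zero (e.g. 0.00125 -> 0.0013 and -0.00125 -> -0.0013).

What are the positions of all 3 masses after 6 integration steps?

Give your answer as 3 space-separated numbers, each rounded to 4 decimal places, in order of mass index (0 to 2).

Step 0: x=[5.0000 14.0000 18.0000] v=[0.0000 0.0000 0.0000]
Step 1: x=[5.7500 11.5000 19.0000] v=[1.5000 -5.0000 2.0000]
Step 2: x=[6.4375 9.8750 19.2500] v=[1.3750 -3.2500 0.5000]
Step 3: x=[6.4844 11.2188 17.8125] v=[0.0938 2.6875 -2.8750]
Step 4: x=[6.2149 13.4922 16.0782] v=[-0.5390 4.5468 -3.4687]
Step 5: x=[6.2648 13.4200 16.0509] v=[0.0997 -0.1445 -0.0547]
Step 6: x=[6.6035 11.0856 17.7081] v=[0.6773 -4.6688 3.3144]

Answer: 6.6035 11.0856 17.7081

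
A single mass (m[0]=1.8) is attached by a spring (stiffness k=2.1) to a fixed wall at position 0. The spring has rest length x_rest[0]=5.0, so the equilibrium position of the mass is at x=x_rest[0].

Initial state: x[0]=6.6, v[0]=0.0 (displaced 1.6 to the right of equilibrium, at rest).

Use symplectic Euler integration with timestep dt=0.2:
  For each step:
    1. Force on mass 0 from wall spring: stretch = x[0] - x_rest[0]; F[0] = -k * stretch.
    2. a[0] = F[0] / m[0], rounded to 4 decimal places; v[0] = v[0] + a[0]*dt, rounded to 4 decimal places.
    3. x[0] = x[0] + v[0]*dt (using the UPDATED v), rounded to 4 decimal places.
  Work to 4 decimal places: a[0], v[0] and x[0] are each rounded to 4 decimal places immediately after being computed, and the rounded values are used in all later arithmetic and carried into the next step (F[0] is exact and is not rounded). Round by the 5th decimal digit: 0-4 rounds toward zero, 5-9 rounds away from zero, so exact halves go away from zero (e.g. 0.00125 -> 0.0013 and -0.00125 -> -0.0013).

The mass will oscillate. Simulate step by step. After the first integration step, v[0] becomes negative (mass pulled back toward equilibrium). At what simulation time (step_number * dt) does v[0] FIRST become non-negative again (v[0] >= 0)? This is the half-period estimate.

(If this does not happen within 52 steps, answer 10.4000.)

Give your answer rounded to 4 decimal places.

Step 0: x=[6.6000] v=[0.0000]
Step 1: x=[6.5253] v=[-0.3733]
Step 2: x=[6.3795] v=[-0.7292]
Step 3: x=[6.1693] v=[-1.0511]
Step 4: x=[5.9045] v=[-1.3239]
Step 5: x=[5.5975] v=[-1.5350]
Step 6: x=[5.2626] v=[-1.6744]
Step 7: x=[4.9155] v=[-1.7357]
Step 8: x=[4.5723] v=[-1.7160]
Step 9: x=[4.2491] v=[-1.6162]
Step 10: x=[3.9609] v=[-1.4410]
Step 11: x=[3.7212] v=[-1.1985]
Step 12: x=[3.5412] v=[-0.9001]
Step 13: x=[3.4293] v=[-0.5597]
Step 14: x=[3.3907] v=[-0.1932]
Step 15: x=[3.4272] v=[0.1823]
First v>=0 after going negative at step 15, time=3.0000

Answer: 3.0000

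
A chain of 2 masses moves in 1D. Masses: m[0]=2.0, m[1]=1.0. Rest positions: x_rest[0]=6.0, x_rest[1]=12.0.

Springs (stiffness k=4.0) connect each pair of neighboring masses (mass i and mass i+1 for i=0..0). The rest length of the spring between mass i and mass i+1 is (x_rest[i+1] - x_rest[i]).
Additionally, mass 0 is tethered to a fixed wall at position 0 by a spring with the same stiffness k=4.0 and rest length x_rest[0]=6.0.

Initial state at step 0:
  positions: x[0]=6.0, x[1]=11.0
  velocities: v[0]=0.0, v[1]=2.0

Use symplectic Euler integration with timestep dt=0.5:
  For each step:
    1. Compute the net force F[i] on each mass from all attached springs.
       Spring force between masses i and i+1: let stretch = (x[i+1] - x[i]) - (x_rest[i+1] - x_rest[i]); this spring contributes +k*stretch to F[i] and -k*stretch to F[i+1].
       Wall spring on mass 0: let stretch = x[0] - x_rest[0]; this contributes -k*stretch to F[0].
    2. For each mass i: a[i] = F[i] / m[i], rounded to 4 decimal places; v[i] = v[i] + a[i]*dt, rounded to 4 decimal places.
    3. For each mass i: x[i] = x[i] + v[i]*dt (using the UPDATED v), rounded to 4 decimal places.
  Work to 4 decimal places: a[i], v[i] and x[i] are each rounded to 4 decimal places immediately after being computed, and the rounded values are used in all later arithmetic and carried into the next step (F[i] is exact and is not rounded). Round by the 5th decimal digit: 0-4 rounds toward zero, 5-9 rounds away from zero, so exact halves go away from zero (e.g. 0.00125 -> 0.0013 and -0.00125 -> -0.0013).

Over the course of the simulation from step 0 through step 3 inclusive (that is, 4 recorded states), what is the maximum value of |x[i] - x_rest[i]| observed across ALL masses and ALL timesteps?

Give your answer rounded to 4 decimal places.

Answer: 1.5000

Derivation:
Step 0: x=[6.0000 11.0000] v=[0.0000 2.0000]
Step 1: x=[5.5000 13.0000] v=[-1.0000 4.0000]
Step 2: x=[6.0000 13.5000] v=[1.0000 1.0000]
Step 3: x=[7.2500 12.5000] v=[2.5000 -2.0000]
Max displacement = 1.5000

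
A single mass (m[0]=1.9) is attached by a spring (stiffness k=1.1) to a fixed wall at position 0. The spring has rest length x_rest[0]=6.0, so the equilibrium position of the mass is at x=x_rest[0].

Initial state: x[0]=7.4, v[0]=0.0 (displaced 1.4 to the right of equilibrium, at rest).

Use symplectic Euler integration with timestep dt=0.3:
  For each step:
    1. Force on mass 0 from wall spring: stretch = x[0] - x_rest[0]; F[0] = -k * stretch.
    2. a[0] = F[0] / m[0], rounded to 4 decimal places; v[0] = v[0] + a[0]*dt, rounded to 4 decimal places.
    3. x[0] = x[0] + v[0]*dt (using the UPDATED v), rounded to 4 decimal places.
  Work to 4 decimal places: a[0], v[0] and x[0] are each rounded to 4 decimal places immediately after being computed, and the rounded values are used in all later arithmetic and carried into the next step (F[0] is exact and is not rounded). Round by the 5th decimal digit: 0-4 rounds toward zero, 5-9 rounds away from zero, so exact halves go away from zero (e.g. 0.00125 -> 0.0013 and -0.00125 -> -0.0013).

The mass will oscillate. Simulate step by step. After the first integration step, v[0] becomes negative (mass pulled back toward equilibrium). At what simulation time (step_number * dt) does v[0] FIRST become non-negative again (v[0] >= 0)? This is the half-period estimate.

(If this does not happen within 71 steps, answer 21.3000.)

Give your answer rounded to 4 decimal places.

Answer: 4.2000

Derivation:
Step 0: x=[7.4000] v=[0.0000]
Step 1: x=[7.3270] v=[-0.2432]
Step 2: x=[7.1849] v=[-0.4737]
Step 3: x=[6.9811] v=[-0.6795]
Step 4: x=[6.7261] v=[-0.8499]
Step 5: x=[6.4333] v=[-0.9760]
Step 6: x=[6.1179] v=[-1.0513]
Step 7: x=[5.7964] v=[-1.0718]
Step 8: x=[5.4855] v=[-1.0364]
Step 9: x=[5.2014] v=[-0.9470]
Step 10: x=[4.9589] v=[-0.8083]
Step 11: x=[4.7707] v=[-0.6275]
Step 12: x=[4.6465] v=[-0.4140]
Step 13: x=[4.5928] v=[-0.1789]
Step 14: x=[4.6125] v=[0.0655]
First v>=0 after going negative at step 14, time=4.2000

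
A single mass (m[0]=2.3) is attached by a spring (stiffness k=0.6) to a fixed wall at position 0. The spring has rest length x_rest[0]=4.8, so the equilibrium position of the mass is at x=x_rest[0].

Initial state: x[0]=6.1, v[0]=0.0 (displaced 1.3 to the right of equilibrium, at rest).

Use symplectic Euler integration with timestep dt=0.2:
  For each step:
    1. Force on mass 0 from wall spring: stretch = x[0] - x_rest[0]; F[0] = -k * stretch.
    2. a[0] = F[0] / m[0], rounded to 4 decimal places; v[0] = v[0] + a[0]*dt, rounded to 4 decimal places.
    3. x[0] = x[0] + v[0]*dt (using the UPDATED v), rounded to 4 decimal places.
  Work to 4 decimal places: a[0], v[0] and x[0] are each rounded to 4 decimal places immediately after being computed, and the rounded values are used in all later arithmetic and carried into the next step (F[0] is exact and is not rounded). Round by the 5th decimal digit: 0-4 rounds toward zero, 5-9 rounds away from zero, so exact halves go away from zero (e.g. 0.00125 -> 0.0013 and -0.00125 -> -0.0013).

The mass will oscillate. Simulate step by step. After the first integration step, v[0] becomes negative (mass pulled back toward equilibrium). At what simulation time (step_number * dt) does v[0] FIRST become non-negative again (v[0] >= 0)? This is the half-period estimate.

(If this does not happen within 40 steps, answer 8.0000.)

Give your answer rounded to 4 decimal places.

Step 0: x=[6.1000] v=[0.0000]
Step 1: x=[6.0864] v=[-0.0678]
Step 2: x=[6.0594] v=[-0.1349]
Step 3: x=[6.0193] v=[-0.2006]
Step 4: x=[5.9665] v=[-0.2642]
Step 5: x=[5.9015] v=[-0.3251]
Step 6: x=[5.8250] v=[-0.3826]
Step 7: x=[5.7378] v=[-0.4361]
Step 8: x=[5.6408] v=[-0.4850]
Step 9: x=[5.5350] v=[-0.5289]
Step 10: x=[5.4216] v=[-0.5672]
Step 11: x=[5.3017] v=[-0.5996]
Step 12: x=[5.1765] v=[-0.6258]
Step 13: x=[5.0474] v=[-0.6454]
Step 14: x=[4.9157] v=[-0.6583]
Step 15: x=[4.7828] v=[-0.6643]
Step 16: x=[4.6501] v=[-0.6634]
Step 17: x=[4.5190] v=[-0.6556]
Step 18: x=[4.3908] v=[-0.6409]
Step 19: x=[4.2669] v=[-0.6196]
Step 20: x=[4.1485] v=[-0.5918]
Step 21: x=[4.0369] v=[-0.5578]
Step 22: x=[3.9333] v=[-0.5180]
Step 23: x=[3.8387] v=[-0.4728]
Step 24: x=[3.7542] v=[-0.4226]
Step 25: x=[3.6806] v=[-0.3680]
Step 26: x=[3.6187] v=[-0.3096]
Step 27: x=[3.5691] v=[-0.2480]
Step 28: x=[3.5323] v=[-0.1838]
Step 29: x=[3.5088] v=[-0.1177]
Step 30: x=[3.4987] v=[-0.0503]
Step 31: x=[3.5022] v=[0.0176]
First v>=0 after going negative at step 31, time=6.2000

Answer: 6.2000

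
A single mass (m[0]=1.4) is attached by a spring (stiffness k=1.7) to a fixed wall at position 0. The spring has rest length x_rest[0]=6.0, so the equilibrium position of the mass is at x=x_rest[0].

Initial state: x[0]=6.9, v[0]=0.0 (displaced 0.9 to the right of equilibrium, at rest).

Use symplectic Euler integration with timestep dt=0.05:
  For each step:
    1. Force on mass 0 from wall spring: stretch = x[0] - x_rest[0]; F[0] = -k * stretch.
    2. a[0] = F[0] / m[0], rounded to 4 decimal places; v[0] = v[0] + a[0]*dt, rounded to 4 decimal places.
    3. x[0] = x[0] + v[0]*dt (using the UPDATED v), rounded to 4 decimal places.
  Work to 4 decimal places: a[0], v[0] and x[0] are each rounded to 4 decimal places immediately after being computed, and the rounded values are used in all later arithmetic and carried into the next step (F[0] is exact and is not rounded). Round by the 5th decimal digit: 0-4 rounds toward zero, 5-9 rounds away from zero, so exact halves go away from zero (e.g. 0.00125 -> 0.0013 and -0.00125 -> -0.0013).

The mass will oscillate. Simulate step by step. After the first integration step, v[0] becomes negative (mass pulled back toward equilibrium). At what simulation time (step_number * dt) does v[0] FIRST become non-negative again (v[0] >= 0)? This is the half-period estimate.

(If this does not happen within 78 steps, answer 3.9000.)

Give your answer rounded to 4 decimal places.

Answer: 2.9000

Derivation:
Step 0: x=[6.9000] v=[0.0000]
Step 1: x=[6.8973] v=[-0.0546]
Step 2: x=[6.8918] v=[-0.1091]
Step 3: x=[6.8836] v=[-0.1632]
Step 4: x=[6.8728] v=[-0.2168]
Step 5: x=[6.8593] v=[-0.2698]
Step 6: x=[6.8432] v=[-0.3220]
Step 7: x=[6.8245] v=[-0.3732]
Step 8: x=[6.8033] v=[-0.4233]
Step 9: x=[6.7797] v=[-0.4721]
Step 10: x=[6.7537] v=[-0.5194]
Step 11: x=[6.7254] v=[-0.5652]
Step 12: x=[6.6949] v=[-0.6092]
Step 13: x=[6.6623] v=[-0.6514]
Step 14: x=[6.6277] v=[-0.6916]
Step 15: x=[6.5912] v=[-0.7297]
Step 16: x=[6.5529] v=[-0.7656]
Step 17: x=[6.5129] v=[-0.7992]
Step 18: x=[6.4714] v=[-0.8303]
Step 19: x=[6.4285] v=[-0.8589]
Step 20: x=[6.3843] v=[-0.8849]
Step 21: x=[6.3389] v=[-0.9082]
Step 22: x=[6.2925] v=[-0.9288]
Step 23: x=[6.2452] v=[-0.9466]
Step 24: x=[6.1971] v=[-0.9615]
Step 25: x=[6.1484] v=[-0.9735]
Step 26: x=[6.0993] v=[-0.9825]
Step 27: x=[6.0499] v=[-0.9885]
Step 28: x=[6.0003] v=[-0.9915]
Step 29: x=[5.9507] v=[-0.9915]
Step 30: x=[5.9013] v=[-0.9885]
Step 31: x=[5.8522] v=[-0.9825]
Step 32: x=[5.8035] v=[-0.9735]
Step 33: x=[5.7554] v=[-0.9616]
Step 34: x=[5.7081] v=[-0.9468]
Step 35: x=[5.6616] v=[-0.9291]
Step 36: x=[5.6162] v=[-0.9086]
Step 37: x=[5.5719] v=[-0.8853]
Step 38: x=[5.5289] v=[-0.8593]
Step 39: x=[5.4874] v=[-0.8307]
Step 40: x=[5.4474] v=[-0.7996]
Step 41: x=[5.4091] v=[-0.7661]
Step 42: x=[5.3726] v=[-0.7302]
Step 43: x=[5.3380] v=[-0.6921]
Step 44: x=[5.3054] v=[-0.6519]
Step 45: x=[5.2749] v=[-0.6097]
Step 46: x=[5.2466] v=[-0.5657]
Step 47: x=[5.2206] v=[-0.5200]
Step 48: x=[5.1970] v=[-0.4727]
Step 49: x=[5.1758] v=[-0.4239]
Step 50: x=[5.1571] v=[-0.3739]
Step 51: x=[5.1410] v=[-0.3227]
Step 52: x=[5.1275] v=[-0.2705]
Step 53: x=[5.1166] v=[-0.2175]
Step 54: x=[5.1084] v=[-0.1639]
Step 55: x=[5.1029] v=[-0.1098]
Step 56: x=[5.1001] v=[-0.0553]
Step 57: x=[5.1001] v=[-0.0007]
Step 58: x=[5.1028] v=[0.0539]
First v>=0 after going negative at step 58, time=2.9000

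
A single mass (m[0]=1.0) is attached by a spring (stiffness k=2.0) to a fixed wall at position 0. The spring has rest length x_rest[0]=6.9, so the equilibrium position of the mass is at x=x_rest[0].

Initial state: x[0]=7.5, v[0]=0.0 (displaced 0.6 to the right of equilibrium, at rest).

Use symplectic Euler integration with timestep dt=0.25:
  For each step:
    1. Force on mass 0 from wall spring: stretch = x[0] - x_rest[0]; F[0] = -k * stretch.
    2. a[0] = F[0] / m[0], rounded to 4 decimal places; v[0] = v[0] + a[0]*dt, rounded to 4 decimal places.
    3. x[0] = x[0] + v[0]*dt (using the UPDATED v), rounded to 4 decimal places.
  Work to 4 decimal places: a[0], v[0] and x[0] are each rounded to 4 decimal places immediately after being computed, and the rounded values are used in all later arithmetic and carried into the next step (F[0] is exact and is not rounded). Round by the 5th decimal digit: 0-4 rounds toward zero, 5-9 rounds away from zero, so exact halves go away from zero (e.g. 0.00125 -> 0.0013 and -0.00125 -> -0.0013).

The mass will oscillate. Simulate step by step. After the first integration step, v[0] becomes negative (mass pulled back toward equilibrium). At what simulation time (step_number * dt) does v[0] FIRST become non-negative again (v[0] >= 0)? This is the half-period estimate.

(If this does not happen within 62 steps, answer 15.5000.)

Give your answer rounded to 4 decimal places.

Step 0: x=[7.5000] v=[0.0000]
Step 1: x=[7.4250] v=[-0.3000]
Step 2: x=[7.2844] v=[-0.5625]
Step 3: x=[7.0957] v=[-0.7547]
Step 4: x=[6.8826] v=[-0.8526]
Step 5: x=[6.6716] v=[-0.8439]
Step 6: x=[6.4892] v=[-0.7297]
Step 7: x=[6.3581] v=[-0.5243]
Step 8: x=[6.2948] v=[-0.2534]
Step 9: x=[6.3071] v=[0.0492]
First v>=0 after going negative at step 9, time=2.2500

Answer: 2.2500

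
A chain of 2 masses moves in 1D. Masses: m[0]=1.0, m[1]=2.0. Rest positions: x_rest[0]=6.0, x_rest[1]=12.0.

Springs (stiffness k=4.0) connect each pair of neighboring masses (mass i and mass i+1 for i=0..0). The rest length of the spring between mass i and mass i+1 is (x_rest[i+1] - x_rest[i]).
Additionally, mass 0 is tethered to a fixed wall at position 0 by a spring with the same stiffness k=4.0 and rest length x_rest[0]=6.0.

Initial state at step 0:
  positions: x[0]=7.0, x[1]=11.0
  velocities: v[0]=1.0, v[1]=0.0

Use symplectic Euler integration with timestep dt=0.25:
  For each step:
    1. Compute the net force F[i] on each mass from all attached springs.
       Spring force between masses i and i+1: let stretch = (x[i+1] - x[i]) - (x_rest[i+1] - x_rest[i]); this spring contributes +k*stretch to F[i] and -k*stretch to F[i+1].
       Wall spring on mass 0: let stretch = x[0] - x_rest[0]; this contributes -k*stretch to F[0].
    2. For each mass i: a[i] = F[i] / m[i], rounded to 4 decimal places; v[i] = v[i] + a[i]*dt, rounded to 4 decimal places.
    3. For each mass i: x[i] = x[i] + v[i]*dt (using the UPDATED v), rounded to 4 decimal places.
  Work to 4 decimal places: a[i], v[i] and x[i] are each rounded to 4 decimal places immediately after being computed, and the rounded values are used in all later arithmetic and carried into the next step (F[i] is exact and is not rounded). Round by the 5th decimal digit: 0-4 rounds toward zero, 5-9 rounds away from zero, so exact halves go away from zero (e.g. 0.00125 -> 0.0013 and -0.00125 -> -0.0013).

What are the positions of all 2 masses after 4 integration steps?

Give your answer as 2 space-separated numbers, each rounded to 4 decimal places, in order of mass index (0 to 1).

Answer: 4.5869 12.2837

Derivation:
Step 0: x=[7.0000 11.0000] v=[1.0000 0.0000]
Step 1: x=[6.5000 11.2500] v=[-2.0000 1.0000]
Step 2: x=[5.5625 11.6563] v=[-3.7500 1.6250]
Step 3: x=[4.7578 12.0508] v=[-3.2187 1.5781]
Step 4: x=[4.5869 12.2837] v=[-0.6835 0.9316]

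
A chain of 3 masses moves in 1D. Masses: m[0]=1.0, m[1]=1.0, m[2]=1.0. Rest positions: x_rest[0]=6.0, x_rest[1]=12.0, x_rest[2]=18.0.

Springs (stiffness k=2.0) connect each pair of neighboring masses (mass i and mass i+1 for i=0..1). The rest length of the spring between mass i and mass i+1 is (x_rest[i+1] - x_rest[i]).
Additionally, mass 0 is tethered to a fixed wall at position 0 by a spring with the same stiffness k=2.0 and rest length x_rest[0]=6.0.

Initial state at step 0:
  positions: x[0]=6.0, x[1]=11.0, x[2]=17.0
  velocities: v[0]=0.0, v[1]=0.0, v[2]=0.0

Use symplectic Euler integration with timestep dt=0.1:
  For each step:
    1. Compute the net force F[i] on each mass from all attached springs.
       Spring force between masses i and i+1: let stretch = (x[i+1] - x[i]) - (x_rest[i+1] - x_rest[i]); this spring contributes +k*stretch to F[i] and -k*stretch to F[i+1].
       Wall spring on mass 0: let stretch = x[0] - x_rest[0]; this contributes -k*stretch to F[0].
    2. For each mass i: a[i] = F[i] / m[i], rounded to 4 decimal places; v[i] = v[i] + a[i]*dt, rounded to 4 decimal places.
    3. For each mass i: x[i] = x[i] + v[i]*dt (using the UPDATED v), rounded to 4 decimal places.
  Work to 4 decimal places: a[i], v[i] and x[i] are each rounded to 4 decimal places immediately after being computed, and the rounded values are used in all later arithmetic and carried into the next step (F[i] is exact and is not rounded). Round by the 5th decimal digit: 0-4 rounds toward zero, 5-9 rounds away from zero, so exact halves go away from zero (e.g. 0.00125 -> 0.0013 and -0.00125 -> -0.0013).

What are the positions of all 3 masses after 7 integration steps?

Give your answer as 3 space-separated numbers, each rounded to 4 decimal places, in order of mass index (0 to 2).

Answer: 5.5768 11.4248 17.0441

Derivation:
Step 0: x=[6.0000 11.0000 17.0000] v=[0.0000 0.0000 0.0000]
Step 1: x=[5.9800 11.0200 17.0000] v=[-0.2000 0.2000 0.0000]
Step 2: x=[5.9412 11.0588 17.0004] v=[-0.3880 0.3880 0.0040]
Step 3: x=[5.8859 11.1141 17.0020] v=[-0.5527 0.5528 0.0157]
Step 4: x=[5.8175 11.1826 17.0058] v=[-0.6842 0.6847 0.0381]
Step 5: x=[5.7400 11.2602 17.0132] v=[-0.7747 0.7763 0.0735]
Step 6: x=[5.6581 11.3425 17.0255] v=[-0.8187 0.8229 0.1229]
Step 7: x=[5.5768 11.4248 17.0441] v=[-0.8134 0.8226 0.1863]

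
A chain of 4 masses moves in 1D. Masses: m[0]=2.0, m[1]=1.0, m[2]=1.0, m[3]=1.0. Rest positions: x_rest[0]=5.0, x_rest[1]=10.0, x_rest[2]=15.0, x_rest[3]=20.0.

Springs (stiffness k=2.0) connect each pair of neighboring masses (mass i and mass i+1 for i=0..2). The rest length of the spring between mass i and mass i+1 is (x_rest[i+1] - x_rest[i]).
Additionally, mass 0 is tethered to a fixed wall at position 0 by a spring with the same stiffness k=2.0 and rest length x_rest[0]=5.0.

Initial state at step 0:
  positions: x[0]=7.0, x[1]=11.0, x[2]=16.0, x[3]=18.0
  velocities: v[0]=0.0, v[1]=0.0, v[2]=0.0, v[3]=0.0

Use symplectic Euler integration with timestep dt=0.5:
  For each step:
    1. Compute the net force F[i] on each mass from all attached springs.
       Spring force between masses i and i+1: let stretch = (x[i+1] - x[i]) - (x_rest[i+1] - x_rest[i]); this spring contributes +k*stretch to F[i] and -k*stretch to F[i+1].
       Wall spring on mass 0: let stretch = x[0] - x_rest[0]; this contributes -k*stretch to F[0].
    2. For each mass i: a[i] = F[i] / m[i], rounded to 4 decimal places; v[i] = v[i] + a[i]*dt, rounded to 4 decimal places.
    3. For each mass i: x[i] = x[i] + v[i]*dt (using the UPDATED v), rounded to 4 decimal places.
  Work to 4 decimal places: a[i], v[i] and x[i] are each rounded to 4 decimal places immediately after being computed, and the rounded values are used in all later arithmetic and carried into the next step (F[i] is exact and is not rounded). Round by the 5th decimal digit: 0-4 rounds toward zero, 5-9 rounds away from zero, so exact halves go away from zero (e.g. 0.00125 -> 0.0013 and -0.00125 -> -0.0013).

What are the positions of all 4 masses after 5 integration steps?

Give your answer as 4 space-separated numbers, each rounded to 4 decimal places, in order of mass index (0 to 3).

Answer: 2.9336 9.1173 15.9923 21.5469

Derivation:
Step 0: x=[7.0000 11.0000 16.0000 18.0000] v=[0.0000 0.0000 0.0000 0.0000]
Step 1: x=[6.2500 11.5000 14.5000 19.5000] v=[-1.5000 1.0000 -3.0000 3.0000]
Step 2: x=[5.2500 10.8750 14.0000 21.0000] v=[-2.0000 -1.2500 -1.0000 3.0000]
Step 3: x=[4.3438 9.0000 15.4375 21.5000] v=[-1.8125 -3.7500 2.8750 1.0000]
Step 4: x=[3.5157 8.0157 16.6875 21.4688] v=[-1.6563 -1.9687 2.5000 -0.0625]
Step 5: x=[2.9336 9.1173 15.9923 21.5469] v=[-1.1642 2.2031 -1.3905 0.1562]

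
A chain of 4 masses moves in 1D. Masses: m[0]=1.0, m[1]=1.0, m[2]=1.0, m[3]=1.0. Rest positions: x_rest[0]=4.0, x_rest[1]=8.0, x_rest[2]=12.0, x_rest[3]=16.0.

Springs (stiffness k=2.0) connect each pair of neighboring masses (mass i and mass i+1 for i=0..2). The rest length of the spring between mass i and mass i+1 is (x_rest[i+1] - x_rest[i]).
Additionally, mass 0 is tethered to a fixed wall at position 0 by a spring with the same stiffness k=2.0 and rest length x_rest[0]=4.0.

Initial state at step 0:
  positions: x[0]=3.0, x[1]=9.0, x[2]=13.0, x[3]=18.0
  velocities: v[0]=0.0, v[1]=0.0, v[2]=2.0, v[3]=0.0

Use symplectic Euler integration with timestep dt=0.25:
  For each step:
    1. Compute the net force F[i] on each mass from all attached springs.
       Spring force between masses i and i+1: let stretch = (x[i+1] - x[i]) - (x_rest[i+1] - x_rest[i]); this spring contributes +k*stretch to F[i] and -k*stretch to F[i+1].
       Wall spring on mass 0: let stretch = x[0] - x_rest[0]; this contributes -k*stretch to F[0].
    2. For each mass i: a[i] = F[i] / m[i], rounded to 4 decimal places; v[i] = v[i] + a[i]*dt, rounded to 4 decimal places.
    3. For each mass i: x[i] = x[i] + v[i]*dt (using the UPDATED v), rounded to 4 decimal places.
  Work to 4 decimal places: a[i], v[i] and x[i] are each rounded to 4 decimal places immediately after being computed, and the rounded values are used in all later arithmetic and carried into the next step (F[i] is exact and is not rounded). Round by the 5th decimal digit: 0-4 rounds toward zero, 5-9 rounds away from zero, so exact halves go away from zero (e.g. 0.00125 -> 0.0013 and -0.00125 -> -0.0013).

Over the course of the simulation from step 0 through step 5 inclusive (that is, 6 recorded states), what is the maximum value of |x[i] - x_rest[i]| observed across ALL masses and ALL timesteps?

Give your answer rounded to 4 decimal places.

Step 0: x=[3.0000 9.0000 13.0000 18.0000] v=[0.0000 0.0000 2.0000 0.0000]
Step 1: x=[3.3750 8.7500 13.6250 17.8750] v=[1.5000 -1.0000 2.5000 -0.5000]
Step 2: x=[4.0000 8.4375 14.1719 17.7188] v=[2.5000 -1.2500 2.1875 -0.6250]
Step 3: x=[4.6797 8.2871 14.4454 17.6192] v=[2.7188 -0.6016 1.0938 -0.3985]
Step 4: x=[5.2254 8.4556 14.3458 17.6229] v=[2.1827 0.6739 -0.3985 0.0146]
Step 5: x=[5.5217 8.9566 13.9195 17.7169] v=[1.1851 2.0039 -1.7051 0.3761]
Max displacement = 2.4454

Answer: 2.4454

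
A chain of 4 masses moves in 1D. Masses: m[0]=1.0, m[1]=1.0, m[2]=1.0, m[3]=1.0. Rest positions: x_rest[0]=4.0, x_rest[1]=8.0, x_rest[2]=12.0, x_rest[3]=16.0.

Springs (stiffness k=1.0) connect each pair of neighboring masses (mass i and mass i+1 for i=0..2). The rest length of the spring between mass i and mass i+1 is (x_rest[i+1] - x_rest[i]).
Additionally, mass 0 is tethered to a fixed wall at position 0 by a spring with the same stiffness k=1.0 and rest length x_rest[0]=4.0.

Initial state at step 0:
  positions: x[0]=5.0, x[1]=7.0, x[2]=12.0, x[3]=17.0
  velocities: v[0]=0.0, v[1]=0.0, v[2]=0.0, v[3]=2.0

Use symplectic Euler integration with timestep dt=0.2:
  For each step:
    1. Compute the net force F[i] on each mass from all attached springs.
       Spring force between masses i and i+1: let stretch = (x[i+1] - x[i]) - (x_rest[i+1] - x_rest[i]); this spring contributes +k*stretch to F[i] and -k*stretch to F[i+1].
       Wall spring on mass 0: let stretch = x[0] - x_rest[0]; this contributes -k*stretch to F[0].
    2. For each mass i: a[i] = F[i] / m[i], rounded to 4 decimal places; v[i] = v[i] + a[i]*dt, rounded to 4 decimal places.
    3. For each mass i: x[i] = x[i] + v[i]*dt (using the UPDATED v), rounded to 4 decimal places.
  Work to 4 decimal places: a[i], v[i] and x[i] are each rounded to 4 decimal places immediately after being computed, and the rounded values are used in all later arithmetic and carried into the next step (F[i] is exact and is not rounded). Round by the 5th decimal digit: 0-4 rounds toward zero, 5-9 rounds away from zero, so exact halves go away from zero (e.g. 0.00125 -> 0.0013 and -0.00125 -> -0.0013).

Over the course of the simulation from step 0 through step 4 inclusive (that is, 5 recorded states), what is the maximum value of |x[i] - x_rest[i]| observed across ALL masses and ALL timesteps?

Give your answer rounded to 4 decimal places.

Answer: 2.0719

Derivation:
Step 0: x=[5.0000 7.0000 12.0000 17.0000] v=[0.0000 0.0000 0.0000 2.0000]
Step 1: x=[4.8800 7.1200 12.0000 17.3600] v=[-0.6000 0.6000 0.0000 1.8000]
Step 2: x=[4.6544 7.3456 12.0192 17.6656] v=[-1.1280 1.1280 0.0960 1.5280]
Step 3: x=[4.3503 7.6505 12.0773 17.9053] v=[-1.5206 1.5245 0.2906 1.1987]
Step 4: x=[4.0042 8.0005 12.1915 18.0719] v=[-1.7306 1.7498 0.5708 0.8331]
Max displacement = 2.0719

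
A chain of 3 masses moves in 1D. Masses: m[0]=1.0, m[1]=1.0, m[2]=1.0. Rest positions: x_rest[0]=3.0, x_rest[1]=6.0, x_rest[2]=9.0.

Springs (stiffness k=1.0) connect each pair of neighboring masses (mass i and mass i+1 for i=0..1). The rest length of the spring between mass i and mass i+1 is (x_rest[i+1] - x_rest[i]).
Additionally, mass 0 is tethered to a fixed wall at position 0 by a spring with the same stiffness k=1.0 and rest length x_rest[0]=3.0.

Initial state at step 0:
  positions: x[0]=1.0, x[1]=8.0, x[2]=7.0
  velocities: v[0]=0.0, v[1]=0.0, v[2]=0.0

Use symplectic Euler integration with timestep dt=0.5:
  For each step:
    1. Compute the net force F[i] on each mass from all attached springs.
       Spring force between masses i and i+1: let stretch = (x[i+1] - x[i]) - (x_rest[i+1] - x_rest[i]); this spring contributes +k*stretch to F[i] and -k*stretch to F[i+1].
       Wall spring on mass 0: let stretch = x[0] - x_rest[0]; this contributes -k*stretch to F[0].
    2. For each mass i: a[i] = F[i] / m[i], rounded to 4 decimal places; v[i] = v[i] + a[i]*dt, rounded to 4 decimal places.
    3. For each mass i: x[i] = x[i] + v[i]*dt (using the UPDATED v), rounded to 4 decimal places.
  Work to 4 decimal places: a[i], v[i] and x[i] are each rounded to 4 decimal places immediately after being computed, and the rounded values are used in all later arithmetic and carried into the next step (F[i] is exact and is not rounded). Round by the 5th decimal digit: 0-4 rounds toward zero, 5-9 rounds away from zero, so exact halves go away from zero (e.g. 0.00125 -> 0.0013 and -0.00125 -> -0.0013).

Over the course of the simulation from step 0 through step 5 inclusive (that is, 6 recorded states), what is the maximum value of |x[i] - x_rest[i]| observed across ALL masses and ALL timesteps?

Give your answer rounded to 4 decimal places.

Step 0: x=[1.0000 8.0000 7.0000] v=[0.0000 0.0000 0.0000]
Step 1: x=[2.5000 6.0000 8.0000] v=[3.0000 -4.0000 2.0000]
Step 2: x=[4.2500 3.6250 9.2500] v=[3.5000 -4.7500 2.5000]
Step 3: x=[4.7813 2.8125 9.8438] v=[1.0625 -1.6250 1.1875]
Step 4: x=[3.6250 4.2501 9.4297] v=[-2.3126 2.8751 -0.8282]
Step 5: x=[1.7187 6.8263 8.4707] v=[-3.8126 5.1524 -1.9180]
Max displacement = 3.1875

Answer: 3.1875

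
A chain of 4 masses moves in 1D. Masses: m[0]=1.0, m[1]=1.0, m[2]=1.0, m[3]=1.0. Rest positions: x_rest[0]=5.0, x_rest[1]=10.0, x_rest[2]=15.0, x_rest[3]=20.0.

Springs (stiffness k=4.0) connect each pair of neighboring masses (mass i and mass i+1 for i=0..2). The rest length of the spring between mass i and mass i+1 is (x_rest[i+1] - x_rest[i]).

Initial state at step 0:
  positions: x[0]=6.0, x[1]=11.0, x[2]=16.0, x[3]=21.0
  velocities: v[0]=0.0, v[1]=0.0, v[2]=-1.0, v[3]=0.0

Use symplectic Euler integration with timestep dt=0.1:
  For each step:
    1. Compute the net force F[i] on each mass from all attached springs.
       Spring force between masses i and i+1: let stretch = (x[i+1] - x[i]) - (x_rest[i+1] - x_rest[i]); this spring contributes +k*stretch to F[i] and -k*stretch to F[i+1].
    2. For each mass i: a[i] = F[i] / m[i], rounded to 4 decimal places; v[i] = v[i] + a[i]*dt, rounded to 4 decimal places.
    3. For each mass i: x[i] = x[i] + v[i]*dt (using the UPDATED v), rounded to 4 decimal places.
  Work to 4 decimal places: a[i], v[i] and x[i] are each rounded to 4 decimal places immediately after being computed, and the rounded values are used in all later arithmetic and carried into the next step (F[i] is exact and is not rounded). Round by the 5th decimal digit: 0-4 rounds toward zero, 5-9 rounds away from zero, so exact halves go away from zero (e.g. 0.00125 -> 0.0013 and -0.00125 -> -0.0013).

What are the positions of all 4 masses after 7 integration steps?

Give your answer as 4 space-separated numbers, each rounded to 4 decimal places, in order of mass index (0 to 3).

Answer: 5.9834 10.8457 15.6407 20.8299

Derivation:
Step 0: x=[6.0000 11.0000 16.0000 21.0000] v=[0.0000 0.0000 -1.0000 0.0000]
Step 1: x=[6.0000 11.0000 15.9000 21.0000] v=[0.0000 0.0000 -1.0000 0.0000]
Step 2: x=[6.0000 10.9960 15.8080 20.9960] v=[0.0000 -0.0400 -0.9200 -0.0400]
Step 3: x=[5.9998 10.9846 15.7310 20.9845] v=[-0.0016 -0.1136 -0.7696 -0.1152]
Step 4: x=[5.9990 10.9637 15.6743 20.9628] v=[-0.0077 -0.2090 -0.5668 -0.2166]
Step 5: x=[5.9968 10.9326 15.6407 20.9296] v=[-0.0218 -0.3106 -0.3356 -0.3320]
Step 6: x=[5.9921 10.8924 15.6304 20.8848] v=[-0.0475 -0.4017 -0.1033 -0.4476]
Step 7: x=[5.9834 10.8457 15.6407 20.8299] v=[-0.0874 -0.4666 0.1033 -0.5494]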